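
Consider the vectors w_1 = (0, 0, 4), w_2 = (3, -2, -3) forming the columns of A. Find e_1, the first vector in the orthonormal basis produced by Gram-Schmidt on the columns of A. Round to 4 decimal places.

w_1 = (0, 0, 4); ‖w_1‖ = 4.0000, so e_1 = (0.0000, 0.0000, 1.0000).

e_1 = (0.0000, 0.0000, 1.0000)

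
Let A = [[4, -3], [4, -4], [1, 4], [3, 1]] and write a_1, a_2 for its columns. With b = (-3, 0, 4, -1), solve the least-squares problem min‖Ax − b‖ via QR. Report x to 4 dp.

e_1 = a_1/‖a_1‖ = (4, 4, 1, 3)/6.4807 = (0.6172, 0.6172, 0.1543, 0.4629).
r_{12} = e_1·a_2 = -3.2404.
u_2 = a_2 + 3.2404·e_1 = (-1.0000, -2.0000, 4.5000, 2.5000).
‖u_2‖ = 5.6125, so e_2 = (-0.1782, -0.3563, 0.8018, 0.4454).
Qᵀb = (-1.6973, 3.2962).
Back-substitute: x_2 = 3.2962/5.6125 = 0.5873.
x_1 = (-1.6973 + 3.2404·0.5873)/6.4807 = 0.0317.

x = (0.0317, 0.5873)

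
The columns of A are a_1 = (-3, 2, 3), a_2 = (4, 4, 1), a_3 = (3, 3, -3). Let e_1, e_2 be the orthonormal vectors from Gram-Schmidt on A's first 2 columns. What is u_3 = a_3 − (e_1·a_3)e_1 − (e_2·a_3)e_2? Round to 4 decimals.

u_3 = (-1.0345, 1.5517, -2.0690)

a_1 = (-3, 2, 3); ‖a_1‖ = 4.6904, so e_1 = (-0.6396, 0.4264, 0.6396).
e_1·a_2 = (-0.6396)·4 + 0.4264·4 + 0.6396·1 = -0.2132.
u_2 = a_2 + 0.2132·e_1 = (3.8636, 4.0909, 1.1364).
‖u_2‖ = 5.7406, so e_2 = (0.6730, 0.7126, 0.1980).
e_1·a_3 = (-0.6396)·3 + 0.4264·3 + 0.6396·(-3) = -2.5584; e_2·a_3 = 0.6730·3 + 0.7126·3 + 0.1980·(-3) = 3.5631.
u_3 = a_3 + 2.5584·e_1 − 3.5631·e_2 = (-1.0345, 1.5517, -2.0690).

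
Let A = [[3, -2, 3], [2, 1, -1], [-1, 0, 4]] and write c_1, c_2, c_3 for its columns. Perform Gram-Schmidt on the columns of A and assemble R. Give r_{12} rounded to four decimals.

r_{12} = -1.0690

e_1 = c_1/‖c_1‖ = (3, 2, -1)/3.7417 = (0.8018, 0.5345, -0.2673).
r_{12} = e_1·c_2 = -1.0690.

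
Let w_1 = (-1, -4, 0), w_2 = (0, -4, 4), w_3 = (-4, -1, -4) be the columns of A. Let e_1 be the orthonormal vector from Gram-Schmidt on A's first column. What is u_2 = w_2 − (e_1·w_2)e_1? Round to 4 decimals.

u_2 = (0.9412, -0.2353, 4.0000)

e_1 = w_1/‖w_1‖ = (-1, -4, 0)/4.1231 = (-0.2425, -0.9701, 0.0000).
r_{12} = e_1·w_2 = 3.8806.
u_2 = w_2 − 3.8806·e_1 = (0.9412, -0.2353, 4.0000).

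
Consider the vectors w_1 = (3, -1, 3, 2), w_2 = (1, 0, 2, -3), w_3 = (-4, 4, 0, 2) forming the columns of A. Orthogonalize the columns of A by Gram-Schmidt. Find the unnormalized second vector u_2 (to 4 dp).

u_2 = (0.6087, 0.1304, 1.6087, -3.2609)

w_1 = (3, -1, 3, 2); ‖w_1‖ = 4.7958, so e_1 = (0.6255, -0.2085, 0.6255, 0.4170).
e_1·w_2 = 0.6255·1 + (-0.2085)·0 + 0.6255·2 + 0.4170·(-3) = 0.6255.
u_2 = w_2 − 0.6255·e_1 = (0.6087, 0.1304, 1.6087, -3.2609).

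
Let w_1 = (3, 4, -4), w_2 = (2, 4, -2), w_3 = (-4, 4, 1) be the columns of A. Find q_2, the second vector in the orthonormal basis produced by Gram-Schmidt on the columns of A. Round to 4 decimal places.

q_2 = (-0.1363, 0.7498, 0.6475)

w_1 = (3, 4, -4); ‖w_1‖ = 6.4031, so q_1 = (0.4685, 0.6247, -0.6247).
q_1·w_2 = 0.4685·2 + 0.6247·4 + (-0.6247)·(-2) = 4.6852.
u_2 = w_2 − 4.6852·q_1 = (-0.1951, 1.0732, 0.9268).
‖u_2‖ = 1.4314, so q_2 = (-0.1363, 0.7498, 0.6475).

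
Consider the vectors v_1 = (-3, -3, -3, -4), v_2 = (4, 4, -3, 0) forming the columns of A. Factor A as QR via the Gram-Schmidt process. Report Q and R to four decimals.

v_1 = (-3, -3, -3, -4); ‖v_1‖ = 6.5574, so e_1 = (-0.4575, -0.4575, -0.4575, -0.6100).
e_1·v_2 = (-0.4575)·4 + (-0.4575)·4 + (-0.4575)·(-3) + (-0.6100)·0 = -2.2875.
u_2 = v_2 + 2.2875·e_1 = (2.9535, 2.9535, -4.0465, -1.3953).
‖u_2‖ = 5.9806, so e_2 = (0.4938, 0.4938, -0.6766, -0.2333).

Q = [[-0.4575, 0.4938], [-0.4575, 0.4938], [-0.4575, -0.6766], [-0.6100, -0.2333]], R = [[6.5574, -2.2875], [0.0000, 5.9806]]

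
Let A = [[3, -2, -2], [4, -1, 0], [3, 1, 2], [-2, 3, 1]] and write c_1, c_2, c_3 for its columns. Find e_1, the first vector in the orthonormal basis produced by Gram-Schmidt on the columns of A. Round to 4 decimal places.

e_1 = (0.4867, 0.6489, 0.4867, -0.3244)

c_1 = (3, 4, 3, -2); ‖c_1‖ = 6.1644, so e_1 = (0.4867, 0.6489, 0.4867, -0.3244).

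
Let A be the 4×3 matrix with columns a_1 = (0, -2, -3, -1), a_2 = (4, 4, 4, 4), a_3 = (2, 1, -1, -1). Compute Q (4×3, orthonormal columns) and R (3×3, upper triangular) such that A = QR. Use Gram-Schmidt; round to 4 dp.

Q = [[0.0000, 0.8367, 0.3376], [-0.5345, 0.1195, 0.5305], [-0.8018, -0.2390, -0.0964], [-0.2673, 0.4781, -0.7716]], R = [[3.7417, -6.4143, 0.5345], [0.0000, 4.7809, 1.5538], [0.0000, 0.0000, 2.0736]]

q_1 = a_1/‖a_1‖ = (0, -2, -3, -1)/3.7417 = (0.0000, -0.5345, -0.8018, -0.2673).
r_{12} = q_1·a_2 = -6.4143.
u_2 = a_2 + 6.4143·q_1 = (4.0000, 0.5714, -1.1429, 2.2857).
‖u_2‖ = 4.7809, so q_2 = (0.8367, 0.1195, -0.2390, 0.4781).
r_{13} = q_1·a_3 = 0.5345; r_{23} = q_2·a_3 = 1.5538.
u_3 = a_3 − 0.5345·q_1 − 1.5538·q_2 = (0.7000, 1.1000, -0.2000, -1.6000).
‖u_3‖ = 2.0736, so q_3 = (0.3376, 0.5305, -0.0964, -0.7716).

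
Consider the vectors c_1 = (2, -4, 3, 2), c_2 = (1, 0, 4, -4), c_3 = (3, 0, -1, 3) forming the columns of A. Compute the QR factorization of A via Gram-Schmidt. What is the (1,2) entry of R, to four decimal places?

e_1 = c_1/‖c_1‖ = (2, -4, 3, 2)/5.7446 = (0.3482, -0.6963, 0.5222, 0.3482).
r_{12} = e_1·c_2 = 1.0445.

r_{12} = 1.0445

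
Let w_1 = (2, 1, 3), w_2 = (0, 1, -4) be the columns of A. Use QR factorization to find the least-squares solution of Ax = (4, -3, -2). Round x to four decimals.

x = (0.3248, 0.5043)

w_1 = (2, 1, 3); ‖w_1‖ = 3.7417, so e_1 = (0.5345, 0.2673, 0.8018).
e_1·w_2 = 0.5345·0 + 0.2673·1 + 0.8018·(-4) = -2.9399.
u_2 = w_2 + 2.9399·e_1 = (1.5714, 1.7857, -1.6429).
‖u_2‖ = 2.8909, so e_2 = (0.5436, 0.6177, -0.5683).
Qᵀb = (-0.2673, 1.4578).
Back-substitute: x_2 = 1.4578/2.8909 = 0.5043.
x_1 = (-0.2673 + 2.9399·0.5043)/3.7417 = 0.3248.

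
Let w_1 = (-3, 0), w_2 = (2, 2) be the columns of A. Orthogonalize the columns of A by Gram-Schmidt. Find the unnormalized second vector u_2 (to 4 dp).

w_1 = (-3, 0); ‖w_1‖ = 3.0000, so q_1 = (-1.0000, 0.0000).
q_1·w_2 = (-1.0000)·2 + 0.0000·2 = -2.0000.
u_2 = w_2 + 2.0000·q_1 = (0.0000, 2.0000).

u_2 = (0.0000, 2.0000)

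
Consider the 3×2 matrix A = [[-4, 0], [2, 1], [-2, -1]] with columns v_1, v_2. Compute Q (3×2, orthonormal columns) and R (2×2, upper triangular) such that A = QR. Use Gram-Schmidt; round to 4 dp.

Q = [[-0.8165, 0.5774], [0.4082, 0.5774], [-0.4082, -0.5774]], R = [[4.8990, 0.8165], [0.0000, 1.1547]]

v_1 = (-4, 2, -2); ‖v_1‖ = 4.8990, so q_1 = (-0.8165, 0.4082, -0.4082).
q_1·v_2 = (-0.8165)·0 + 0.4082·1 + (-0.4082)·(-1) = 0.8165.
u_2 = v_2 − 0.8165·q_1 = (0.6667, 0.6667, -0.6667).
‖u_2‖ = 1.1547, so q_2 = (0.5774, 0.5774, -0.5774).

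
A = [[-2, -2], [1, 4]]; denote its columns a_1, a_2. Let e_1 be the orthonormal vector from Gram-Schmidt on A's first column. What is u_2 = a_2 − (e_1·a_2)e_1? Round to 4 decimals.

u_2 = (1.2000, 2.4000)

e_1 = a_1/‖a_1‖ = (-2, 1)/2.2361 = (-0.8944, 0.4472).
r_{12} = e_1·a_2 = 3.5777.
u_2 = a_2 − 3.5777·e_1 = (1.2000, 2.4000).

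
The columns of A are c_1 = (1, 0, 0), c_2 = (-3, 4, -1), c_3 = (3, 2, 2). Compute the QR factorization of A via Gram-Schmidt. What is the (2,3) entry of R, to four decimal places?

q_1 = c_1/‖c_1‖ = (1, 0, 0)/1.0000 = (1.0000, 0.0000, 0.0000).
r_{12} = q_1·c_2 = -3.0000.
u_2 = c_2 + 3.0000·q_1 = (0.0000, 4.0000, -1.0000).
‖u_2‖ = 4.1231, so q_2 = (0.0000, 0.9701, -0.2425).
r_{23} = q_2·c_3 = 1.4552.

r_{23} = 1.4552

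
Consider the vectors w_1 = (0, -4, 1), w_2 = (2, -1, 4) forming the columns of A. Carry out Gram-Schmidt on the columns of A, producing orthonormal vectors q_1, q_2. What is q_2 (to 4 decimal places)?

w_1 = (0, -4, 1); ‖w_1‖ = 4.1231, so q_1 = (0.0000, -0.9701, 0.2425).
q_1·w_2 = 0.0000·2 + (-0.9701)·(-1) + 0.2425·4 = 1.9403.
u_2 = w_2 − 1.9403·q_1 = (2.0000, 0.8824, 3.5294).
‖u_2‖ = 4.1515, so q_2 = (0.4817, 0.2125, 0.8501).

q_2 = (0.4817, 0.2125, 0.8501)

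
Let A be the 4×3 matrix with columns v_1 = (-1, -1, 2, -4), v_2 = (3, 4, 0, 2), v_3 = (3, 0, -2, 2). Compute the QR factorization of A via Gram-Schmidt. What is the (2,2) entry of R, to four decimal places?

r_{22} = 4.3328

q_1 = v_1/‖v_1‖ = (-1, -1, 2, -4)/4.6904 = (-0.2132, -0.2132, 0.4264, -0.8528).
r_{12} = q_1·v_2 = -3.1980.
u_2 = v_2 + 3.1980·q_1 = (2.3182, 3.3182, 1.3636, -0.7273).
r_{22} = ‖u_2‖ = 4.3328.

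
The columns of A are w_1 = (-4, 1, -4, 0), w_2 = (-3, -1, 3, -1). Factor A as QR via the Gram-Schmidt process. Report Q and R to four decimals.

Q = [[-0.6963, -0.6985], [0.1741, -0.2170], [-0.6963, 0.6442], [0.0000, -0.2238]], R = [[5.7446, -0.1741], [0.0000, 4.4687]]

q_1 = w_1/‖w_1‖ = (-4, 1, -4, 0)/5.7446 = (-0.6963, 0.1741, -0.6963, 0.0000).
r_{12} = q_1·w_2 = -0.1741.
u_2 = w_2 + 0.1741·q_1 = (-3.1212, -0.9697, 2.8788, -1.0000).
‖u_2‖ = 4.4687, so q_2 = (-0.6985, -0.2170, 0.6442, -0.2238).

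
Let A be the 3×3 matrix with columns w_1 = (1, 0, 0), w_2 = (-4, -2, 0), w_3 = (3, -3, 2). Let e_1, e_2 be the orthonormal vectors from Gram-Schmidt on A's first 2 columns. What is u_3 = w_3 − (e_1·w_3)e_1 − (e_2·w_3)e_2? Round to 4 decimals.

u_3 = (0.0000, 0.0000, 2.0000)

w_1 = (1, 0, 0); ‖w_1‖ = 1.0000, so e_1 = (1.0000, 0.0000, 0.0000).
e_1·w_2 = 1.0000·(-4) + 0.0000·(-2) + 0.0000·0 = -4.0000.
u_2 = w_2 + 4.0000·e_1 = (0.0000, -2.0000, 0.0000).
‖u_2‖ = 2.0000, so e_2 = (0.0000, -1.0000, 0.0000).
e_1·w_3 = 1.0000·3 + 0.0000·(-3) + 0.0000·2 = 3.0000; e_2·w_3 = 0.0000·3 + (-1.0000)·(-3) + 0.0000·2 = 3.0000.
u_3 = w_3 − 3.0000·e_1 − 3.0000·e_2 = (0.0000, 0.0000, 2.0000).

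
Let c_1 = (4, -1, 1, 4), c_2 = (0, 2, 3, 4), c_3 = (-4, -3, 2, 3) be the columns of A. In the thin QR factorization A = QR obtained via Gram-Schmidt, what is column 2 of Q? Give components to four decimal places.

q_2 = (-0.4417, 0.5522, 0.5522, 0.4417)

c_1 = (4, -1, 1, 4); ‖c_1‖ = 5.8310, so q_1 = (0.6860, -0.1715, 0.1715, 0.6860).
q_1·c_2 = 0.6860·0 + (-0.1715)·2 + 0.1715·3 + 0.6860·4 = 2.9155.
u_2 = c_2 − 2.9155·q_1 = (-2.0000, 2.5000, 2.5000, 2.0000).
‖u_2‖ = 4.5277, so q_2 = (-0.4417, 0.5522, 0.5522, 0.4417).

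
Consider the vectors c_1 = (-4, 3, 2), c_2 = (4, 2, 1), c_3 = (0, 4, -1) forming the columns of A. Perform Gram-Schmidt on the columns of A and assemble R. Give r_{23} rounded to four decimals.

r_{23} = 2.2511

c_1 = (-4, 3, 2); ‖c_1‖ = 5.3852, so e_1 = (-0.7428, 0.5571, 0.3714).
e_1·c_2 = (-0.7428)·4 + 0.5571·2 + 0.3714·1 = -1.4856.
u_2 = c_2 + 1.4856·e_1 = (2.8966, 2.8276, 1.5517).
‖u_2‖ = 4.3351, so e_2 = (0.6682, 0.6523, 0.3579).
r_{23} = e_2·c_3 = 2.2511.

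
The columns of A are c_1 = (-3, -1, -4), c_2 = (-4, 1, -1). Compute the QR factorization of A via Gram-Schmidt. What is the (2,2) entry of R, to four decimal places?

r_{22} = 3.0571

c_1 = (-3, -1, -4); ‖c_1‖ = 5.0990, so e_1 = (-0.5883, -0.1961, -0.7845).
e_1·c_2 = (-0.5883)·(-4) + (-0.1961)·1 + (-0.7845)·(-1) = 2.9417.
u_2 = c_2 − 2.9417·e_1 = (-2.2692, 1.5769, 1.3077).
r_{22} = ‖u_2‖ = 3.0571.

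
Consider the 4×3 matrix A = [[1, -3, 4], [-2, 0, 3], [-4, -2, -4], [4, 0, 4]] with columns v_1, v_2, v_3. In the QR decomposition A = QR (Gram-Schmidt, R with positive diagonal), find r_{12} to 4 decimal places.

r_{12} = 0.8220

v_1 = (1, -2, -4, 4); ‖v_1‖ = 6.0828, so e_1 = (0.1644, -0.3288, -0.6576, 0.6576).
r_{12} = e_1·v_2 = 0.8220.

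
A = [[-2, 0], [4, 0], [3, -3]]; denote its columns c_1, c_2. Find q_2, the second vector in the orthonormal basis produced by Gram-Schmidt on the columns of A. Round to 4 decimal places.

q_1 = c_1/‖c_1‖ = (-2, 4, 3)/5.3852 = (-0.3714, 0.7428, 0.5571).
r_{12} = q_1·c_2 = -1.6713.
u_2 = c_2 + 1.6713·q_1 = (-0.6207, 1.2414, -2.0690).
‖u_2‖ = 2.4914, so q_2 = (-0.2491, 0.4983, -0.8305).

q_2 = (-0.2491, 0.4983, -0.8305)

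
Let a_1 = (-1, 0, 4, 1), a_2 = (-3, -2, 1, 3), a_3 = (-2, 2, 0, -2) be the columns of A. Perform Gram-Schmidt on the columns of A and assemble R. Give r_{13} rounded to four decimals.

a_1 = (-1, 0, 4, 1); ‖a_1‖ = 4.2426, so q_1 = (-0.2357, 0.0000, 0.9428, 0.2357).
r_{13} = q_1·a_3 = 0.0000.

r_{13} = 0.0000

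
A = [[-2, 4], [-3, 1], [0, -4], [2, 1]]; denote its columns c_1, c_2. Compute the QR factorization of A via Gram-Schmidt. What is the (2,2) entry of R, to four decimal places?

r_{22} = 5.4070

q_1 = c_1/‖c_1‖ = (-2, -3, 0, 2)/4.1231 = (-0.4851, -0.7276, 0.0000, 0.4851).
r_{12} = q_1·c_2 = -2.1828.
u_2 = c_2 + 2.1828·q_1 = (2.9412, -0.5882, -4.0000, 2.0588).
r_{22} = ‖u_2‖ = 5.4070.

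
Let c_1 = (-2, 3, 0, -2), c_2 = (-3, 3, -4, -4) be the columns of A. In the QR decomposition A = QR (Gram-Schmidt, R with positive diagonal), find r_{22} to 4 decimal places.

c_1 = (-2, 3, 0, -2); ‖c_1‖ = 4.1231, so e_1 = (-0.4851, 0.7276, 0.0000, -0.4851).
e_1·c_2 = (-0.4851)·(-3) + 0.7276·3 + 0.0000·(-4) + (-0.4851)·(-4) = 5.5783.
u_2 = c_2 − 5.5783·e_1 = (-0.2941, -1.0588, -4.0000, -1.2941).
r_{22} = ‖u_2‖ = 4.3454.

r_{22} = 4.3454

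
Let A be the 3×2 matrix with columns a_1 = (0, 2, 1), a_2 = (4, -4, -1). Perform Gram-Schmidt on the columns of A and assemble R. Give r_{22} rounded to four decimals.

r_{22} = 4.0988

a_1 = (0, 2, 1); ‖a_1‖ = 2.2361, so e_1 = (0.0000, 0.8944, 0.4472).
e_1·a_2 = 0.0000·4 + 0.8944·(-4) + 0.4472·(-1) = -4.0249.
u_2 = a_2 + 4.0249·e_1 = (4.0000, -0.4000, 0.8000).
r_{22} = ‖u_2‖ = 4.0988.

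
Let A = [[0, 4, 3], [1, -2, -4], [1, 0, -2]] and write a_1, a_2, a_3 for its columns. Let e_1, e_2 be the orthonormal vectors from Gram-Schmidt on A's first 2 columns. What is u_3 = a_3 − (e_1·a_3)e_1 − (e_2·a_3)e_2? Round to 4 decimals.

u_3 = (-0.1111, -0.2222, 0.2222)

a_1 = (0, 1, 1); ‖a_1‖ = 1.4142, so e_1 = (0.0000, 0.7071, 0.7071).
e_1·a_2 = 0.0000·4 + 0.7071·(-2) + 0.7071·0 = -1.4142.
u_2 = a_2 + 1.4142·e_1 = (4.0000, -1.0000, 1.0000).
‖u_2‖ = 4.2426, so e_2 = (0.9428, -0.2357, 0.2357).
e_1·a_3 = 0.0000·3 + 0.7071·(-4) + 0.7071·(-2) = -4.2426; e_2·a_3 = 0.9428·3 + (-0.2357)·(-4) + 0.2357·(-2) = 3.2998.
u_3 = a_3 + 4.2426·e_1 − 3.2998·e_2 = (-0.1111, -0.2222, 0.2222).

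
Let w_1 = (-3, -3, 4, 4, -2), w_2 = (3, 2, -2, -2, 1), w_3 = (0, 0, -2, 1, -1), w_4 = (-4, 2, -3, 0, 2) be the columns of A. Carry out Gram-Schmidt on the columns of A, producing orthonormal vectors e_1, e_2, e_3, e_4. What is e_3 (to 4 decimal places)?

e_3 = (0.0125, -0.0374, -0.7403, 0.4949, -0.4533)

e_1 = w_1/‖w_1‖ = (-3, -3, 4, 4, -2)/7.3485 = (-0.4082, -0.4082, 0.5443, 0.5443, -0.2722).
r_{12} = e_1·w_2 = -4.4907.
u_2 = w_2 + 4.4907·e_1 = (1.1667, 0.1667, 0.4444, 0.4444, -0.2222).
‖u_2‖ = 1.3540, so e_2 = (0.8616, 0.1231, 0.3282, 0.3282, -0.1641).
r_{13} = e_1·w_3 = -0.2722; r_{23} = e_2·w_3 = -0.1641.
u_3 = w_3 + 0.2722·e_1 + 0.1641·e_2 = (0.0303, -0.0909, -1.7980, 1.2020, -1.1010).
‖u_3‖ = 2.4288, so e_3 = (0.0125, -0.0374, -0.7403, 0.4949, -0.4533).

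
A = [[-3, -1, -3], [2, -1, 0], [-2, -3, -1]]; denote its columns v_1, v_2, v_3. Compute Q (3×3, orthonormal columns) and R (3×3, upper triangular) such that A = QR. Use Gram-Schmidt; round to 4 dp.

v_1 = (-3, 2, -2); ‖v_1‖ = 4.1231, so e_1 = (-0.7276, 0.4851, -0.4851).
e_1·v_2 = (-0.7276)·(-1) + 0.4851·(-1) + (-0.4851)·(-3) = 1.6977.
u_2 = v_2 − 1.6977·e_1 = (0.2353, -1.8235, -2.1765).
‖u_2‖ = 2.8491, so e_2 = (0.0826, -0.6400, -0.7639).
e_1·v_3 = (-0.7276)·(-3) + 0.4851·0 + (-0.4851)·(-1) = 2.6679; e_2·v_3 = 0.0826·(-3) + (-0.6400)·0 + (-0.7639)·(-1) = 0.5162.
u_3 = v_3 − 2.6679·e_1 − 0.5162·e_2 = (-1.1014, -0.9638, 0.6884).
‖u_3‖ = 1.6174, so e_3 = (-0.6810, -0.5959, 0.4256).

Q = [[-0.7276, 0.0826, -0.6810], [0.4851, -0.6400, -0.5959], [-0.4851, -0.7639, 0.4256]], R = [[4.1231, 1.6977, 2.6679], [0.0000, 2.8491, 0.5162], [0.0000, 0.0000, 1.6174]]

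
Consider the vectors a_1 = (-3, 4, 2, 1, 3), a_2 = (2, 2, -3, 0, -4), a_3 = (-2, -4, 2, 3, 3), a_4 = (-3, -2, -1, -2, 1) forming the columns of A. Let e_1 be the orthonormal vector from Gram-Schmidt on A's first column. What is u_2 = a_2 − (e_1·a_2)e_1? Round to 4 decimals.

u_2 = (0.7692, 3.6410, -2.1795, 0.4103, -2.7692)

a_1 = (-3, 4, 2, 1, 3); ‖a_1‖ = 6.2450, so e_1 = (-0.4804, 0.6405, 0.3203, 0.1601, 0.4804).
e_1·a_2 = (-0.4804)·2 + 0.6405·2 + 0.3203·(-3) + 0.1601·0 + 0.4804·(-4) = -2.5621.
u_2 = a_2 + 2.5621·e_1 = (0.7692, 3.6410, -2.1795, 0.4103, -2.7692).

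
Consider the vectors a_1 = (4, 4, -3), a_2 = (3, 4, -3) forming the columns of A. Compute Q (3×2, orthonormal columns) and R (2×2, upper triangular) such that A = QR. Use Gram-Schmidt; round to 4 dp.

Q = [[0.6247, -0.7809], [0.6247, 0.4998], [-0.4685, -0.3748]], R = [[6.4031, 5.7784], [0.0000, 0.7809]]

q_1 = a_1/‖a_1‖ = (4, 4, -3)/6.4031 = (0.6247, 0.6247, -0.4685).
r_{12} = q_1·a_2 = 5.7784.
u_2 = a_2 − 5.7784·q_1 = (-0.6098, 0.3902, -0.2927).
‖u_2‖ = 0.7809, so q_2 = (-0.7809, 0.4998, -0.3748).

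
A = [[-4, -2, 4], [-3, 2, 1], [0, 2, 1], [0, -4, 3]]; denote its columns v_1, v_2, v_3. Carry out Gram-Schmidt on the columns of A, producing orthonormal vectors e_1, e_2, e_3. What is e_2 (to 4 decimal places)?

e_2 = (-0.3184, 0.4245, 0.3790, -0.7581)

v_1 = (-4, -3, 0, 0); ‖v_1‖ = 5.0000, so e_1 = (-0.8000, -0.6000, 0.0000, 0.0000).
e_1·v_2 = (-0.8000)·(-2) + (-0.6000)·2 + 0.0000·2 + 0.0000·(-4) = 0.4000.
u_2 = v_2 − 0.4000·e_1 = (-1.6800, 2.2400, 2.0000, -4.0000).
‖u_2‖ = 5.2764, so e_2 = (-0.3184, 0.4245, 0.3790, -0.7581).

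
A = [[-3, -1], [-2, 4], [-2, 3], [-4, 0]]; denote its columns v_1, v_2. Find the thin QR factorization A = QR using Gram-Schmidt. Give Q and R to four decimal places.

v_1 = (-3, -2, -2, -4); ‖v_1‖ = 5.7446, so e_1 = (-0.5222, -0.3482, -0.3482, -0.6963).
e_1·v_2 = (-0.5222)·(-1) + (-0.3482)·4 + (-0.3482)·3 + (-0.6963)·0 = -1.9149.
u_2 = v_2 + 1.9149·e_1 = (-2.0000, 3.3333, 2.3333, -1.3333).
‖u_2‖ = 4.7258, so e_2 = (-0.4232, 0.7053, 0.4937, -0.2821).

Q = [[-0.5222, -0.4232], [-0.3482, 0.7053], [-0.3482, 0.4937], [-0.6963, -0.2821]], R = [[5.7446, -1.9149], [0.0000, 4.7258]]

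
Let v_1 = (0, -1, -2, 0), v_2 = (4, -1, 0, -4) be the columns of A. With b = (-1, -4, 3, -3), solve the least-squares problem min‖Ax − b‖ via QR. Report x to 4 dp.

x = (-0.4756, 0.3780)

v_1 = (0, -1, -2, 0); ‖v_1‖ = 2.2361, so e_1 = (0.0000, -0.4472, -0.8944, 0.0000).
e_1·v_2 = 0.0000·4 + (-0.4472)·(-1) + (-0.8944)·0 + 0.0000·(-4) = 0.4472.
u_2 = v_2 − 0.4472·e_1 = (4.0000, -0.8000, 0.4000, -4.0000).
‖u_2‖ = 5.7271, so e_2 = (0.6984, -0.1397, 0.0698, -0.6984).
Qᵀb = (-0.8944, 2.1651).
Back-substitute: x_2 = 2.1651/5.7271 = 0.3780.
x_1 = (-0.8944 − 0.4472·0.3780)/2.2361 = -0.4756.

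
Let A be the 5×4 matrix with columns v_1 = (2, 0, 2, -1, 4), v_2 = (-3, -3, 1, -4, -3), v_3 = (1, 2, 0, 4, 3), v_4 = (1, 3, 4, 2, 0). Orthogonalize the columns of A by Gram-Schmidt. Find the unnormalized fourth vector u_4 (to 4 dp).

u_4 = (0.6333, 2.2435, 3.5102, 0.2305, -2.0141)

v_1 = (2, 0, 2, -1, 4); ‖v_1‖ = 5.0000, so e_1 = (0.4000, 0.0000, 0.4000, -0.2000, 0.8000).
e_1·v_2 = 0.4000·(-3) + 0.0000·(-3) + 0.4000·1 + (-0.2000)·(-4) + 0.8000·(-3) = -2.4000.
u_2 = v_2 + 2.4000·e_1 = (-2.0400, -3.0000, 1.9600, -4.4800, -1.0800).
‖u_2‖ = 6.1838, so e_2 = (-0.3299, -0.4851, 0.3170, -0.7245, -0.1746).
e_1·v_3 = 0.4000·1 + 0.0000·2 + 0.4000·0 + (-0.2000)·4 + 0.8000·3 = 2.0000; e_2·v_3 = (-0.3299)·1 + (-0.4851)·2 + 0.3170·0 + (-0.7245)·4 + (-0.1746)·3 = -4.7220.
u_3 = v_3 − 2.0000·e_1 + 4.7220·e_2 = (-1.3577, -0.2908, 0.6967, 0.9791, 0.5753).
‖u_3‖ = 1.9243, so e_3 = (-0.7056, -0.1511, 0.3620, 0.5088, 0.2990).
e_1·v_4 = 0.4000·1 + 0.0000·3 + 0.4000·4 + (-0.2000)·2 + 0.8000·0 = 1.6000; e_2·v_4 = (-0.3299)·1 + (-0.4851)·3 + 0.3170·4 + (-0.7245)·2 + (-0.1746)·0 = -1.9664; e_3·v_4 = (-0.7056)·1 + (-0.1511)·3 + 0.3620·4 + 0.5088·2 + 0.2990·0 = 1.3068.
u_4 = v_4 − 1.6000·e_1 + 1.9664·e_2 − 1.3068·e_3 = (0.6333, 2.2435, 3.5102, 0.2305, -2.0141).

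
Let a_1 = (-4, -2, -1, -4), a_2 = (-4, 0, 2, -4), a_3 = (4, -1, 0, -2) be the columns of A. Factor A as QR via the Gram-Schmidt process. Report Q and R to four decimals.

a_1 = (-4, -2, -1, -4); ‖a_1‖ = 6.0828, so e_1 = (-0.6576, -0.3288, -0.1644, -0.6576).
e_1·a_2 = (-0.6576)·(-4) + (-0.3288)·0 + (-0.1644)·2 + (-0.6576)·(-4) = 4.9320.
u_2 = a_2 − 4.9320·e_1 = (-0.7568, 1.6216, 2.8108, -0.7568).
‖u_2‖ = 3.4170, so e_2 = (-0.2215, 0.4746, 0.8226, -0.2215).
e_1·a_3 = (-0.6576)·4 + (-0.3288)·(-1) + (-0.1644)·0 + (-0.6576)·(-2) = -0.9864; e_2·a_3 = (-0.2215)·4 + 0.4746·(-1) + 0.8226·0 + (-0.2215)·(-2) = -0.9175.
u_3 = a_3 + 0.9864·e_1 + 0.9175·e_2 = (3.1481, -0.8889, 0.5926, -2.8519).
‖u_3‖ = 4.3801, so e_3 = (0.7187, -0.2029, 0.1353, -0.6511).

Q = [[-0.6576, -0.2215, 0.7187], [-0.3288, 0.4746, -0.2029], [-0.1644, 0.8226, 0.1353], [-0.6576, -0.2215, -0.6511]], R = [[6.0828, 4.9320, -0.9864], [0.0000, 3.4170, -0.9175], [0.0000, 0.0000, 4.3801]]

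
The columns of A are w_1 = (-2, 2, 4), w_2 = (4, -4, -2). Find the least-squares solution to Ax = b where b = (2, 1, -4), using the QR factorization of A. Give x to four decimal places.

w_1 = (-2, 2, 4); ‖w_1‖ = 4.8990, so q_1 = (-0.4082, 0.4082, 0.8165).
q_1·w_2 = (-0.4082)·4 + 0.4082·(-4) + 0.8165·(-2) = -4.8990.
u_2 = w_2 + 4.8990·q_1 = (2.0000, -2.0000, 2.0000).
‖u_2‖ = 3.4641, so q_2 = (0.5774, -0.5774, 0.5774).
Qᵀb = (-3.6742, -1.7321).
Back-substitute: x_2 = -1.7321/3.4641 = -0.5000.
x_1 = (-3.6742 + 4.8990·(-0.5000))/4.8990 = -1.2500.

x = (-1.2500, -0.5000)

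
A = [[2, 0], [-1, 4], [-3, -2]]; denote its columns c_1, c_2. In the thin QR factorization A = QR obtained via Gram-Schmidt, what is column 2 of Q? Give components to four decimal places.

q_2 = (-0.0643, 0.9331, -0.3539)

c_1 = (2, -1, -3); ‖c_1‖ = 3.7417, so q_1 = (0.5345, -0.2673, -0.8018).
q_1·c_2 = 0.5345·0 + (-0.2673)·4 + (-0.8018)·(-2) = 0.5345.
u_2 = c_2 − 0.5345·q_1 = (-0.2857, 4.1429, -1.5714).
‖u_2‖ = 4.4401, so q_2 = (-0.0643, 0.9331, -0.3539).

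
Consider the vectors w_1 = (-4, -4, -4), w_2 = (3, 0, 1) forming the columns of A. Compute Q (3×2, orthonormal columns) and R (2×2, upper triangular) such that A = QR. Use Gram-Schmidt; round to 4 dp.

w_1 = (-4, -4, -4); ‖w_1‖ = 6.9282, so q_1 = (-0.5774, -0.5774, -0.5774).
q_1·w_2 = (-0.5774)·3 + (-0.5774)·0 + (-0.5774)·1 = -2.3094.
u_2 = w_2 + 2.3094·q_1 = (1.6667, -1.3333, -0.3333).
‖u_2‖ = 2.1602, so q_2 = (0.7715, -0.6172, -0.1543).

Q = [[-0.5774, 0.7715], [-0.5774, -0.6172], [-0.5774, -0.1543]], R = [[6.9282, -2.3094], [0.0000, 2.1602]]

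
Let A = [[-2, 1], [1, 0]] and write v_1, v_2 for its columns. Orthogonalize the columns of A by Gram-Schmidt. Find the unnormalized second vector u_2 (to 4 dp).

q_1 = v_1/‖v_1‖ = (-2, 1)/2.2361 = (-0.8944, 0.4472).
r_{12} = q_1·v_2 = -0.8944.
u_2 = v_2 + 0.8944·q_1 = (0.2000, 0.4000).

u_2 = (0.2000, 0.4000)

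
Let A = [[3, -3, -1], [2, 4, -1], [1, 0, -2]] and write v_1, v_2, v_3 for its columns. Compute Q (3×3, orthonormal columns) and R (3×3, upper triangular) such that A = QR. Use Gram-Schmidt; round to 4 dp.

q_1 = v_1/‖v_1‖ = (3, 2, 1)/3.7417 = (0.8018, 0.5345, 0.2673).
r_{12} = q_1·v_2 = -0.2673.
u_2 = v_2 + 0.2673·q_1 = (-2.7857, 4.1429, 0.0714).
‖u_2‖ = 4.9929, so q_2 = (-0.5579, 0.8298, 0.0143).
r_{13} = q_1·v_3 = -1.8708; r_{23} = q_2·v_3 = -0.3004.
u_3 = v_3 + 1.8708·q_1 + 0.3004·q_2 = (0.3324, 0.2493, -1.4957).
‖u_3‖ = 1.5523, so q_3 = (0.2141, 0.1606, -0.9635).

Q = [[0.8018, -0.5579, 0.2141], [0.5345, 0.8298, 0.1606], [0.2673, 0.0143, -0.9635]], R = [[3.7417, -0.2673, -1.8708], [0.0000, 4.9929, -0.3004], [0.0000, 0.0000, 1.5523]]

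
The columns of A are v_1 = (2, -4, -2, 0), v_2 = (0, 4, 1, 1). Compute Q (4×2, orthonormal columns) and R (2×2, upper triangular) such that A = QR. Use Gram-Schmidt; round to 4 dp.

v_1 = (2, -4, -2, 0); ‖v_1‖ = 4.8990, so e_1 = (0.4082, -0.8165, -0.4082, 0.0000).
e_1·v_2 = 0.4082·0 + (-0.8165)·4 + (-0.4082)·1 + 0.0000·1 = -3.6742.
u_2 = v_2 + 3.6742·e_1 = (1.5000, 1.0000, -0.5000, 1.0000).
‖u_2‖ = 2.1213, so e_2 = (0.7071, 0.4714, -0.2357, 0.4714).

Q = [[0.4082, 0.7071], [-0.8165, 0.4714], [-0.4082, -0.2357], [0.0000, 0.4714]], R = [[4.8990, -3.6742], [0.0000, 2.1213]]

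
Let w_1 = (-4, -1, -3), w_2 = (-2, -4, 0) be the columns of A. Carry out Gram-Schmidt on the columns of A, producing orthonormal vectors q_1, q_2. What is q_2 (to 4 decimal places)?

w_1 = (-4, -1, -3); ‖w_1‖ = 5.0990, so q_1 = (-0.7845, -0.1961, -0.5883).
q_1·w_2 = (-0.7845)·(-2) + (-0.1961)·(-4) + (-0.5883)·0 = 2.3534.
u_2 = w_2 − 2.3534·q_1 = (-0.1538, -3.5385, 1.3846).
‖u_2‖ = 3.8028, so q_2 = (-0.0405, -0.9305, 0.3641).

q_2 = (-0.0405, -0.9305, 0.3641)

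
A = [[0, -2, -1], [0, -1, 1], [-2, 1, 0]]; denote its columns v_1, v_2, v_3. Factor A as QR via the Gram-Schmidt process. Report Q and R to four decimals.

e_1 = v_1/‖v_1‖ = (0, 0, -2)/2.0000 = (0.0000, 0.0000, -1.0000).
r_{12} = e_1·v_2 = -1.0000.
u_2 = v_2 + 1.0000·e_1 = (-2.0000, -1.0000, 0.0000).
‖u_2‖ = 2.2361, so e_2 = (-0.8944, -0.4472, 0.0000).
r_{13} = e_1·v_3 = 0.0000; r_{23} = e_2·v_3 = 0.4472.
u_3 = v_3 + 0.0000·e_1 − 0.4472·e_2 = (-0.6000, 1.2000, 0.0000).
‖u_3‖ = 1.3416, so e_3 = (-0.4472, 0.8944, 0.0000).

Q = [[0.0000, -0.8944, -0.4472], [0.0000, -0.4472, 0.8944], [-1.0000, 0.0000, 0.0000]], R = [[2.0000, -1.0000, 0.0000], [0.0000, 2.2361, 0.4472], [0.0000, 0.0000, 1.3416]]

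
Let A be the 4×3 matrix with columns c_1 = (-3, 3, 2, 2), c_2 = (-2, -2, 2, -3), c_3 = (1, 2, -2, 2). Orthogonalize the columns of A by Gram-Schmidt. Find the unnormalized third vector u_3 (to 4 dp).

c_1 = (-3, 3, 2, 2); ‖c_1‖ = 5.0990, so q_1 = (-0.5883, 0.5883, 0.3922, 0.3922).
q_1·c_2 = (-0.5883)·(-2) + 0.5883·(-2) + 0.3922·2 + 0.3922·(-3) = -0.3922.
u_2 = c_2 + 0.3922·q_1 = (-2.2308, -1.7692, 2.1538, -2.8462).
‖u_2‖ = 4.5658, so q_2 = (-0.4886, -0.3875, 0.4717, -0.6234).
q_1·c_3 = (-0.5883)·1 + 0.5883·2 + 0.3922·(-2) + 0.3922·2 = 0.5883; q_2·c_3 = (-0.4886)·1 + (-0.3875)·2 + 0.4717·(-2) + (-0.6234)·2 = -3.4538.
u_3 = c_3 − 0.5883·q_1 + 3.4538·q_2 = (-0.3413, 0.3155, -0.6015, -0.3838).

u_3 = (-0.3413, 0.3155, -0.6015, -0.3838)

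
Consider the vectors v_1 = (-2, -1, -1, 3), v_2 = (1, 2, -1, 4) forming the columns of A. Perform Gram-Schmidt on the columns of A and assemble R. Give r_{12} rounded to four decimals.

r_{12} = 2.3238

q_1 = v_1/‖v_1‖ = (-2, -1, -1, 3)/3.8730 = (-0.5164, -0.2582, -0.2582, 0.7746).
r_{12} = q_1·v_2 = 2.3238.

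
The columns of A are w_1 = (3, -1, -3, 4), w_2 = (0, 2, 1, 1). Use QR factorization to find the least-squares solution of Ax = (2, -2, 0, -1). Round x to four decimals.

q_1 = w_1/‖w_1‖ = (3, -1, -3, 4)/5.9161 = (0.5071, -0.1690, -0.5071, 0.6761).
r_{12} = q_1·w_2 = -0.1690.
u_2 = w_2 + 0.1690·q_1 = (0.0857, 1.9714, 0.9143, 1.1143).
‖u_2‖ = 2.4437, so q_2 = (0.0351, 0.8068, 0.3741, 0.4560).
Qᵀb = (0.6761, -1.9994).
Back-substitute: x_2 = -1.9994/2.4437 = -0.8182.
x_1 = (0.6761 + 0.1690·(-0.8182))/5.9161 = 0.0909.

x = (0.0909, -0.8182)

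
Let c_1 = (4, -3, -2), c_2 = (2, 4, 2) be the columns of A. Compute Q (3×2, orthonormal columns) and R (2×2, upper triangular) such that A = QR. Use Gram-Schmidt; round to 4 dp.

Q = [[0.7428, 0.6648], [-0.5571, 0.6796], [-0.3714, 0.3102]], R = [[5.3852, -1.4856], [0.0000, 4.6683]]

c_1 = (4, -3, -2); ‖c_1‖ = 5.3852, so q_1 = (0.7428, -0.5571, -0.3714).
q_1·c_2 = 0.7428·2 + (-0.5571)·4 + (-0.3714)·2 = -1.4856.
u_2 = c_2 + 1.4856·q_1 = (3.1034, 3.1724, 1.4483).
‖u_2‖ = 4.6683, so q_2 = (0.6648, 0.6796, 0.3102).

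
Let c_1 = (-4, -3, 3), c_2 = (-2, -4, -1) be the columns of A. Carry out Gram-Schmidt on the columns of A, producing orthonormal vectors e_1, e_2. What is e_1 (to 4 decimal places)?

c_1 = (-4, -3, 3); ‖c_1‖ = 5.8310, so e_1 = (-0.6860, -0.5145, 0.5145).

e_1 = (-0.6860, -0.5145, 0.5145)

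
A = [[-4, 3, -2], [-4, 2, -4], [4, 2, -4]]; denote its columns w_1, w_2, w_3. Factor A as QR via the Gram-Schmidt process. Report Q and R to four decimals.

Q = [[-0.5774, 0.5345, 0.6172], [-0.5774, 0.2673, -0.7715], [0.5774, 0.8018, -0.1543]], R = [[6.9282, -1.7321, 1.1547], [0.0000, 3.7417, -5.3452], [0.0000, 0.0000, 2.4689]]

w_1 = (-4, -4, 4); ‖w_1‖ = 6.9282, so q_1 = (-0.5774, -0.5774, 0.5774).
q_1·w_2 = (-0.5774)·3 + (-0.5774)·2 + 0.5774·2 = -1.7321.
u_2 = w_2 + 1.7321·q_1 = (2.0000, 1.0000, 3.0000).
‖u_2‖ = 3.7417, so q_2 = (0.5345, 0.2673, 0.8018).
q_1·w_3 = (-0.5774)·(-2) + (-0.5774)·(-4) + 0.5774·(-4) = 1.1547; q_2·w_3 = 0.5345·(-2) + 0.2673·(-4) + 0.8018·(-4) = -5.3452.
u_3 = w_3 − 1.1547·q_1 + 5.3452·q_2 = (1.5238, -1.9048, -0.3810).
‖u_3‖ = 2.4689, so q_3 = (0.6172, -0.7715, -0.1543).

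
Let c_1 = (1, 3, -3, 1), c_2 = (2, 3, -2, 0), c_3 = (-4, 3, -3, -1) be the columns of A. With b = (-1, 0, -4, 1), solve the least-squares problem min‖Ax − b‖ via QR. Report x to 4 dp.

x = (1.9474, -1.6053, 0.0263)

e_1 = c_1/‖c_1‖ = (1, 3, -3, 1)/4.4721 = (0.2236, 0.6708, -0.6708, 0.2236).
r_{12} = e_1·c_2 = 3.8013.
u_2 = c_2 − 3.8013·e_1 = (1.1500, 0.4500, 0.5500, -0.8500).
‖u_2‖ = 1.5969, so e_2 = (0.7202, 0.2818, 0.3444, -0.5323).
r_{13} = e_1·c_3 = 2.9069; r_{23} = e_2·c_3 = -2.5362.
u_3 = c_3 − 2.9069·e_1 + 2.5362·e_2 = (-2.8235, 1.7647, -0.1765, -3.0000).
‖u_3‖ = 4.4853, so e_3 = (-0.6295, 0.3934, -0.0393, -0.6689).
Qᵀb = (2.6833, -2.6301, 0.1180).
Back-substitute: x_3 = 0.1180/4.4853 = 0.0263.
x_2 = (-2.6301 + 2.5362·0.0263)/1.5969 = -1.6053.
x_1 = (2.6833 − 3.8013·(-1.6053) − 2.9069·0.0263)/4.4721 = 1.9474.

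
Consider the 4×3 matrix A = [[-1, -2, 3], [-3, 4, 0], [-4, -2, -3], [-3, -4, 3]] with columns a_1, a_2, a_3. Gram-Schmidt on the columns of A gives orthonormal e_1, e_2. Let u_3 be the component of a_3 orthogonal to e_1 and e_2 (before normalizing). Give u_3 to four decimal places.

u_3 = (2.4462, 1.5692, -3.2769, 1.9846)

a_1 = (-1, -3, -4, -3); ‖a_1‖ = 5.9161, so e_1 = (-0.1690, -0.5071, -0.6761, -0.5071).
e_1·a_2 = (-0.1690)·(-2) + (-0.5071)·4 + (-0.6761)·(-2) + (-0.5071)·(-4) = 1.6903.
u_2 = a_2 − 1.6903·e_1 = (-1.7143, 4.8571, -0.8571, -3.1429).
‖u_2‖ = 6.0945, so e_2 = (-0.2813, 0.7970, -0.1406, -0.5157).
e_1·a_3 = (-0.1690)·3 + (-0.5071)·0 + (-0.6761)·(-3) + (-0.5071)·3 = 0.0000; e_2·a_3 = (-0.2813)·3 + 0.7970·0 + (-0.1406)·(-3) + (-0.5157)·3 = -1.9690.
u_3 = a_3 + 0.0000·e_1 + 1.9690·e_2 = (2.4462, 1.5692, -3.2769, 1.9846).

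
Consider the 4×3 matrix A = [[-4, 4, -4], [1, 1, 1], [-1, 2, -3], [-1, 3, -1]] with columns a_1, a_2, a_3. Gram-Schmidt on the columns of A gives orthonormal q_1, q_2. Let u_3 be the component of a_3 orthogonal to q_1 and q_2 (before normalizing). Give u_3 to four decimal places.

q_1 = a_1/‖a_1‖ = (-4, 1, -1, -1)/4.3589 = (-0.9177, 0.2294, -0.2294, -0.2294).
r_{12} = q_1·a_2 = -4.5883.
u_2 = a_2 + 4.5883·q_1 = (-0.2105, 2.0526, 0.9474, 1.9474).
‖u_2‖ = 2.9912, so q_2 = (-0.0704, 0.6862, 0.3167, 0.6510).
r_{13} = q_1·a_3 = 4.8177; r_{23} = q_2·a_3 = -0.6334.
u_3 = a_3 − 4.8177·q_1 + 0.6334·q_2 = (0.3765, 0.3294, -1.6941, 0.5176).

u_3 = (0.3765, 0.3294, -1.6941, 0.5176)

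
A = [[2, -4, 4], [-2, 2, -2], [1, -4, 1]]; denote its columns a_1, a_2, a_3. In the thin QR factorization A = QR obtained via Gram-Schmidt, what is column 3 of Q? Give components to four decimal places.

a_1 = (2, -2, 1); ‖a_1‖ = 3.0000, so q_1 = (0.6667, -0.6667, 0.3333).
q_1·a_2 = 0.6667·(-4) + (-0.6667)·2 + 0.3333·(-4) = -5.3333.
u_2 = a_2 + 5.3333·q_1 = (-0.4444, -1.5556, -2.2222).
‖u_2‖ = 2.7487, so q_2 = (-0.1617, -0.5659, -0.8085).
q_1·a_3 = 0.6667·4 + (-0.6667)·(-2) + 0.3333·1 = 4.3333; q_2·a_3 = (-0.1617)·4 + (-0.5659)·(-2) + (-0.8085)·1 = -0.3234.
u_3 = a_3 − 4.3333·q_1 + 0.3234·q_2 = (1.0588, 0.7059, -0.7059).
‖u_3‖ = 1.4552, so q_3 = (0.7276, 0.4851, -0.4851).

q_3 = (0.7276, 0.4851, -0.4851)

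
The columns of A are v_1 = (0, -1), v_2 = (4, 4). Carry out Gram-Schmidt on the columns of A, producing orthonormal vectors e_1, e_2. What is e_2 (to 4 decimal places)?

v_1 = (0, -1); ‖v_1‖ = 1.0000, so e_1 = (0.0000, -1.0000).
e_1·v_2 = 0.0000·4 + (-1.0000)·4 = -4.0000.
u_2 = v_2 + 4.0000·e_1 = (4.0000, 0.0000).
‖u_2‖ = 4.0000, so e_2 = (1.0000, 0.0000).

e_2 = (1.0000, 0.0000)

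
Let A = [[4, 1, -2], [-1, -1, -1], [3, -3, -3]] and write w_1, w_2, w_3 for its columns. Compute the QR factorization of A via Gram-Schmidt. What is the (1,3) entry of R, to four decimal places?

r_{13} = -3.1379

w_1 = (4, -1, 3); ‖w_1‖ = 5.0990, so e_1 = (0.7845, -0.1961, 0.5883).
r_{13} = e_1·w_3 = -3.1379.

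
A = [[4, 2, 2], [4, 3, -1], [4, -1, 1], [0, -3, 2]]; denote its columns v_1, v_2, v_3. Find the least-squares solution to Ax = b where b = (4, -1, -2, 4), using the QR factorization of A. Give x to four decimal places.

e_1 = v_1/‖v_1‖ = (4, 4, 4, 0)/6.9282 = (0.5774, 0.5774, 0.5774, 0.0000).
r_{12} = e_1·v_2 = 2.3094.
u_2 = v_2 − 2.3094·e_1 = (0.6667, 1.6667, -2.3333, -3.0000).
‖u_2‖ = 4.2032, so e_2 = (0.1586, 0.3965, -0.5551, -0.7137).
r_{13} = e_1·v_3 = 1.1547; r_{23} = e_2·v_3 = -2.0619.
u_3 = v_3 − 1.1547·e_1 + 2.0619·e_2 = (1.6604, -0.8491, -0.8113, 0.5283).
‖u_3‖ = 2.1012, so e_3 = (0.7902, -0.4041, -0.3861, 0.2514).
Qᵀb = (0.5774, -1.5068, 5.3428).
Back-substitute: x_3 = 5.3428/2.1012 = 2.5427.
x_2 = (-1.5068 + 2.0619·2.5427)/4.2032 = 0.8889.
x_1 = (0.5774 − 2.3094·0.8889 − 1.1547·2.5427)/6.9282 = -0.6368.

x = (-0.6368, 0.8889, 2.5427)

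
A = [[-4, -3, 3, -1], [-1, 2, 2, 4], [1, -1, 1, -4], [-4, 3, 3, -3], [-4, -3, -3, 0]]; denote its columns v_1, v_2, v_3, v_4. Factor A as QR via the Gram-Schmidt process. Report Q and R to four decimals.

v_1 = (-4, -1, 1, -4, -4); ‖v_1‖ = 7.0711, so e_1 = (-0.5657, -0.1414, 0.1414, -0.5657, -0.5657).
e_1·v_2 = (-0.5657)·(-3) + (-0.1414)·2 + 0.1414·(-1) + (-0.5657)·3 + (-0.5657)·(-3) = 1.2728.
u_2 = v_2 − 1.2728·e_1 = (-2.2800, 2.1800, -1.1800, 3.7200, -2.2800).
‖u_2‖ = 5.5118, so e_2 = (-0.4137, 0.3955, -0.2141, 0.6749, -0.4137).
e_1·v_3 = (-0.5657)·3 + (-0.1414)·2 + 0.1414·1 + (-0.5657)·3 + (-0.5657)·(-3) = -1.8385; e_2·v_3 = (-0.4137)·3 + 0.3955·2 + (-0.2141)·1 + 0.6749·3 + (-0.4137)·(-3) = 2.6017.
u_3 = v_3 + 1.8385·e_1 − 2.6017·e_2 = (3.0362, 0.7110, 1.8170, 0.2041, -2.9638).
‖u_3‖ = 4.6745, so e_3 = (0.6495, 0.1521, 0.3887, 0.0437, -0.6340).
e_1·v_4 = (-0.5657)·(-1) + (-0.1414)·4 + 0.1414·(-4) + (-0.5657)·(-3) + (-0.5657)·0 = 1.1314; e_2·v_4 = (-0.4137)·(-1) + 0.3955·4 + (-0.2141)·(-4) + 0.6749·(-3) + (-0.4137)·0 = 0.8273; e_3·v_4 = 0.6495·(-1) + 0.1521·4 + 0.3887·(-4) + 0.0437·(-3) + (-0.6340)·0 = -1.7269.
u_4 = v_4 − 1.1314·e_1 − 0.8273·e_2 + 1.7269·e_3 = (1.1039, 4.0954, -3.3116, -2.8430, -0.1127).
‖u_4‖ = 6.0871, so e_4 = (0.1813, 0.6728, -0.5440, -0.4670, -0.0185).

Q = [[-0.5657, -0.4137, 0.6495, 0.1813], [-0.1414, 0.3955, 0.1521, 0.6728], [0.1414, -0.2141, 0.3887, -0.5440], [-0.5657, 0.6749, 0.0437, -0.4670], [-0.5657, -0.4137, -0.6340, -0.0185]], R = [[7.0711, 1.2728, -1.8385, 1.1314], [0.0000, 5.5118, 2.6017, 0.8273], [0.0000, 0.0000, 4.6745, -1.7269], [0.0000, 0.0000, 0.0000, 6.0871]]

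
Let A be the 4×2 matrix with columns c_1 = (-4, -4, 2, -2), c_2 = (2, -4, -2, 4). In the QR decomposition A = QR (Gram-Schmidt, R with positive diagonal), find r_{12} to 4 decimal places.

r_{12} = -0.6325

c_1 = (-4, -4, 2, -2); ‖c_1‖ = 6.3246, so e_1 = (-0.6325, -0.6325, 0.3162, -0.3162).
r_{12} = e_1·c_2 = -0.6325.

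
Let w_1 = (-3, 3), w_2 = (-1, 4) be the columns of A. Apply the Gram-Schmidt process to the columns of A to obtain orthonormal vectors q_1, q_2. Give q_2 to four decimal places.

q_2 = (0.7071, 0.7071)

w_1 = (-3, 3); ‖w_1‖ = 4.2426, so q_1 = (-0.7071, 0.7071).
q_1·w_2 = (-0.7071)·(-1) + 0.7071·4 = 3.5355.
u_2 = w_2 − 3.5355·q_1 = (1.5000, 1.5000).
‖u_2‖ = 2.1213, so q_2 = (0.7071, 0.7071).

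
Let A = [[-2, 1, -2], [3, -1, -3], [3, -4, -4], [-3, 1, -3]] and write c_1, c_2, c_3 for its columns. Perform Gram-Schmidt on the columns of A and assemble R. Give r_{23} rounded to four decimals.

e_1 = c_1/‖c_1‖ = (-2, 3, 3, -3)/5.5678 = (-0.3592, 0.5388, 0.5388, -0.5388).
r_{12} = e_1·c_2 = -3.5921.
u_2 = c_2 + 3.5921·e_1 = (-0.2903, 0.9355, -2.0645, -0.9355).
‖u_2‖ = 2.4692, so e_2 = (-0.1176, 0.3789, -0.8361, -0.3789).
r_{23} = e_2·c_3 = 3.5796.

r_{23} = 3.5796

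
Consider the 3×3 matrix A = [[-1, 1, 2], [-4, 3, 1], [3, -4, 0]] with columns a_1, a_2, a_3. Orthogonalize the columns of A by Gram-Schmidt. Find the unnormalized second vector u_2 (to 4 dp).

q_1 = a_1/‖a_1‖ = (-1, -4, 3)/5.0990 = (-0.1961, -0.7845, 0.5883).
r_{12} = q_1·a_2 = -4.9029.
u_2 = a_2 + 4.9029·q_1 = (0.0385, -0.8462, -1.1154).

u_2 = (0.0385, -0.8462, -1.1154)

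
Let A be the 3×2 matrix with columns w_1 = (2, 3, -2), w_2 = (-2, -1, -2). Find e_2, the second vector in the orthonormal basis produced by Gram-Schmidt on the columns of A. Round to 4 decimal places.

e_2 = (-0.5659, -0.1617, -0.8085)

w_1 = (2, 3, -2); ‖w_1‖ = 4.1231, so e_1 = (0.4851, 0.7276, -0.4851).
e_1·w_2 = 0.4851·(-2) + 0.7276·(-1) + (-0.4851)·(-2) = -0.7276.
u_2 = w_2 + 0.7276·e_1 = (-1.6471, -0.4706, -2.3529).
‖u_2‖ = 2.9104, so e_2 = (-0.5659, -0.1617, -0.8085).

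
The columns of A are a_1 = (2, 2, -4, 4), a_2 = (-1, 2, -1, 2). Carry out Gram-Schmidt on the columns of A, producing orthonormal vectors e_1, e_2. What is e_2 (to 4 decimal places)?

e_2 = (-0.7528, 0.5756, 0.1771, 0.2657)

e_1 = a_1/‖a_1‖ = (2, 2, -4, 4)/6.3246 = (0.3162, 0.3162, -0.6325, 0.6325).
r_{12} = e_1·a_2 = 2.2136.
u_2 = a_2 − 2.2136·e_1 = (-1.7000, 1.3000, 0.4000, 0.6000).
‖u_2‖ = 2.2583, so e_2 = (-0.7528, 0.5756, 0.1771, 0.2657).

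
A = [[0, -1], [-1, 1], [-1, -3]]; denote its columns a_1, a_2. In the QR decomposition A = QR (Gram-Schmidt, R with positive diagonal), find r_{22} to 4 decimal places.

r_{22} = 3.0000

a_1 = (0, -1, -1); ‖a_1‖ = 1.4142, so q_1 = (0.0000, -0.7071, -0.7071).
q_1·a_2 = 0.0000·(-1) + (-0.7071)·1 + (-0.7071)·(-3) = 1.4142.
u_2 = a_2 − 1.4142·q_1 = (-1.0000, 2.0000, -2.0000).
r_{22} = ‖u_2‖ = 3.0000.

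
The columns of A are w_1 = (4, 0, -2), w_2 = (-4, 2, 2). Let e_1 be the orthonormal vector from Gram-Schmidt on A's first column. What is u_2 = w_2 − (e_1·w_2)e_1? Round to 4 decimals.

u_2 = (0.0000, 2.0000, 0.0000)

w_1 = (4, 0, -2); ‖w_1‖ = 4.4721, so e_1 = (0.8944, 0.0000, -0.4472).
e_1·w_2 = 0.8944·(-4) + 0.0000·2 + (-0.4472)·2 = -4.4721.
u_2 = w_2 + 4.4721·e_1 = (0.0000, 2.0000, 0.0000).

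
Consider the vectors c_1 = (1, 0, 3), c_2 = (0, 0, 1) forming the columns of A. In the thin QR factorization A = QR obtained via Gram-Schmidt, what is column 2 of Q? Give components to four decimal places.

q_2 = (-0.9487, 0.0000, 0.3162)

c_1 = (1, 0, 3); ‖c_1‖ = 3.1623, so q_1 = (0.3162, 0.0000, 0.9487).
q_1·c_2 = 0.3162·0 + 0.0000·0 + 0.9487·1 = 0.9487.
u_2 = c_2 − 0.9487·q_1 = (-0.3000, 0.0000, 0.1000).
‖u_2‖ = 0.3162, so q_2 = (-0.9487, 0.0000, 0.3162).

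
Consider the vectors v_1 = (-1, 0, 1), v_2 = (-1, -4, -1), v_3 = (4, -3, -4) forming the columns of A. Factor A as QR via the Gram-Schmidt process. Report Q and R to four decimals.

Q = [[-0.7071, -0.2357, 0.6667], [0.0000, -0.9428, -0.3333], [0.7071, -0.2357, 0.6667]], R = [[1.4142, 0.0000, -5.6569], [0.0000, 4.2426, 2.8284], [0.0000, 0.0000, 1.0000]]

v_1 = (-1, 0, 1); ‖v_1‖ = 1.4142, so q_1 = (-0.7071, 0.0000, 0.7071).
q_1·v_2 = (-0.7071)·(-1) + 0.0000·(-4) + 0.7071·(-1) = 0.0000.
u_2 = v_2 + 0.0000·q_1 = (-1.0000, -4.0000, -1.0000).
‖u_2‖ = 4.2426, so q_2 = (-0.2357, -0.9428, -0.2357).
q_1·v_3 = (-0.7071)·4 + 0.0000·(-3) + 0.7071·(-4) = -5.6569; q_2·v_3 = (-0.2357)·4 + (-0.9428)·(-3) + (-0.2357)·(-4) = 2.8284.
u_3 = v_3 + 5.6569·q_1 − 2.8284·q_2 = (0.6667, -0.3333, 0.6667).
‖u_3‖ = 1.0000, so q_3 = (0.6667, -0.3333, 0.6667).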